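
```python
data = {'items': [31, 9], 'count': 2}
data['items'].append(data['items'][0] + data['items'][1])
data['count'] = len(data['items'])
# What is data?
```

After line 1: data = {'items': [31, 9], 'count': 2}
After line 2 (append 31 + 9 = 40): data = {'items': [31, 9, 40], 'count': 2}
After line 3 (count = len(items) = 3): data = {'items': [31, 9, 40], 'count': 3}

{'items': [31, 9, 40], 'count': 3}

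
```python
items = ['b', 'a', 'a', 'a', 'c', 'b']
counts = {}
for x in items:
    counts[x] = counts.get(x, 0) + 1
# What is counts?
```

Initial: counts = {}, items = ['b', 'a', 'a', 'a', 'c', 'b']
See 'b': counts = {'b': 1}
See 'a': counts = {'b': 1, 'a': 1}
See 'a': counts = {'b': 1, 'a': 2}
See 'a': counts = {'b': 1, 'a': 3}
See 'c': counts = {'b': 1, 'a': 3, 'c': 1}
See 'b': counts = {'b': 2, 'a': 3, 'c': 1}

{'b': 2, 'a': 3, 'c': 1}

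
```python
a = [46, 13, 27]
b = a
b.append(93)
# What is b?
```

After line 1: a = [46, 13, 27]
After line 2 (b = a is an alias, same object): a = [46, 13, 27], b = [46, 13, 27]
After line 3 (b.append mutates the shared list): a = [46, 13, 27, 93], b = [46, 13, 27, 93]

[46, 13, 27, 93]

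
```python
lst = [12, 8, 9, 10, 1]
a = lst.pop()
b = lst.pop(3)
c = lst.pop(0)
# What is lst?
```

After line 1: lst = [12, 8, 9, 10, 1]
After line 2 (pop() -> a = 1): lst = [12, 8, 9, 10]
After line 3 (pop(3) -> b = 10): lst = [12, 8, 9]
After line 4 (pop(0) -> c = 12): lst = [8, 9]

[8, 9]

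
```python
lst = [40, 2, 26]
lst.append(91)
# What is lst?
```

[40, 2, 26, 91]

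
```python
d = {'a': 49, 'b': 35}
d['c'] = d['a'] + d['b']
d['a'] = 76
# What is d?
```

After line 1: d = {'a': 49, 'b': 35}
After line 2 (d['c'] = 49 + 35): d = {'a': 49, 'b': 35, 'c': 84}
After line 3: d = {'a': 76, 'b': 35, 'c': 84}

{'a': 76, 'b': 35, 'c': 84}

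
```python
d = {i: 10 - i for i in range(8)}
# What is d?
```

{0: 10, 1: 9, 2: 8, 3: 7, 4: 6, 5: 5, 6: 4, 7: 3}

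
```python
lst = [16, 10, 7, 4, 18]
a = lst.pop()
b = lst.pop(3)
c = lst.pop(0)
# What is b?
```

After line 1: lst = [16, 10, 7, 4, 18]
After line 2 (pop() -> a = 18): lst = [16, 10, 7, 4]
After line 3 (pop(3) -> b = 4): lst = [16, 10, 7]
After line 4 (pop(0) -> c = 16): lst = [10, 7]

4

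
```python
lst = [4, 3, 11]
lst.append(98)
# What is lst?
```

[4, 3, 11, 98]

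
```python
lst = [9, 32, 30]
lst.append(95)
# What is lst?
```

[9, 32, 30, 95]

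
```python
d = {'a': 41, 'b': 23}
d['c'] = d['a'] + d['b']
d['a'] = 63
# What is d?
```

After line 1: d = {'a': 41, 'b': 23}
After line 2 (d['c'] = 41 + 23): d = {'a': 41, 'b': 23, 'c': 64}
After line 3: d = {'a': 63, 'b': 23, 'c': 64}

{'a': 63, 'b': 23, 'c': 64}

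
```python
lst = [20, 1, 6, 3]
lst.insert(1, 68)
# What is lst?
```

[20, 68, 1, 6, 3]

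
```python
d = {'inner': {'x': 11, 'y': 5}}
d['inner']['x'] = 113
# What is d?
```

After line 1: d = {'inner': {'x': 11, 'y': 5}}
After line 2 (inner x overwritten): d = {'inner': {'x': 113, 'y': 5}}

{'inner': {'x': 113, 'y': 5}}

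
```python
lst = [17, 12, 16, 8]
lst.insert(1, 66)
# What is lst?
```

[17, 66, 12, 16, 8]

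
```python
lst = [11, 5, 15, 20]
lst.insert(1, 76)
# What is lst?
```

[11, 76, 5, 15, 20]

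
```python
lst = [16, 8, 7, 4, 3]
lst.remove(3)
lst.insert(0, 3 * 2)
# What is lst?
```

After line 1: lst = [16, 8, 7, 4, 3]
After line 2 (remove first 3): lst = [16, 8, 7, 4]
After line 3 (insert 6 at index 0): lst = [6, 16, 8, 7, 4]

[6, 16, 8, 7, 4]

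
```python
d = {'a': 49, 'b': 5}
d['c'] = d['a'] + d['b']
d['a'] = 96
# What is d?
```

After line 1: d = {'a': 49, 'b': 5}
After line 2 (d['c'] = 49 + 5): d = {'a': 49, 'b': 5, 'c': 54}
After line 3: d = {'a': 96, 'b': 5, 'c': 54}

{'a': 96, 'b': 5, 'c': 54}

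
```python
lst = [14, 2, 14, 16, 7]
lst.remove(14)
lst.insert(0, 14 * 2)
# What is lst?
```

After line 1: lst = [14, 2, 14, 16, 7]
After line 2 (remove first 14): lst = [2, 14, 16, 7]
After line 3 (insert 28 at index 0): lst = [28, 2, 14, 16, 7]

[28, 2, 14, 16, 7]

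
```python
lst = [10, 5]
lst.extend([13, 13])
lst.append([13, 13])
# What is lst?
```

After line 1: lst = [10, 5]
After line 2 (extend unpacks [13, 13]): lst = [10, 5, 13, 13]
After line 3 (append adds [13, 13] as single element): lst = [10, 5, 13, 13, [13, 13]]

[10, 5, 13, 13, [13, 13]]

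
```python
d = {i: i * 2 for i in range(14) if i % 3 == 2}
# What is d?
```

{2: 4, 5: 10, 8: 16, 11: 22}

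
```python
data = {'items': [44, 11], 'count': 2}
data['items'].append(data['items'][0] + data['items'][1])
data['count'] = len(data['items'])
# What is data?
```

After line 1: data = {'items': [44, 11], 'count': 2}
After line 2 (append 44 + 11 = 55): data = {'items': [44, 11, 55], 'count': 2}
After line 3 (count = len(items) = 3): data = {'items': [44, 11, 55], 'count': 3}

{'items': [44, 11, 55], 'count': 3}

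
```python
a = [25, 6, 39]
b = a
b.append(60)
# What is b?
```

After line 1: a = [25, 6, 39]
After line 2 (b = a is an alias, same object): a = [25, 6, 39], b = [25, 6, 39]
After line 3 (b.append mutates the shared list): a = [25, 6, 39, 60], b = [25, 6, 39, 60]

[25, 6, 39, 60]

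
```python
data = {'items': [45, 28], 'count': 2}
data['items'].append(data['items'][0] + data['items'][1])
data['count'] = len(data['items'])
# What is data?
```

After line 1: data = {'items': [45, 28], 'count': 2}
After line 2 (append 45 + 28 = 73): data = {'items': [45, 28, 73], 'count': 2}
After line 3 (count = len(items) = 3): data = {'items': [45, 28, 73], 'count': 3}

{'items': [45, 28, 73], 'count': 3}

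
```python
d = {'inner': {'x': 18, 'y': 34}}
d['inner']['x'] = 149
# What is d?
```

After line 1: d = {'inner': {'x': 18, 'y': 34}}
After line 2 (inner x overwritten): d = {'inner': {'x': 149, 'y': 34}}

{'inner': {'x': 149, 'y': 34}}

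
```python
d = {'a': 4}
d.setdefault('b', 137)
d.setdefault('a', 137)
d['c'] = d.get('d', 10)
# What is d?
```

After line 1: d = {'a': 4}
After line 2 (setdefault adds 'b'=137): d = {'a': 4, 'b': 137}
After line 3 (setdefault 'a' no-op, already exists): d = {'a': 4, 'b': 137}
After line 4 (get('d', 10) returns default since 'd' not in d): d = {'a': 4, 'b': 137, 'c': 10}

{'a': 4, 'b': 137, 'c': 10}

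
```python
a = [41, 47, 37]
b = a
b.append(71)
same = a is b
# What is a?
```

After line 1: a = [41, 47, 37]
After line 2 (b = a is an alias, same object): a = [41, 47, 37], b = [41, 47, 37]
After line 3 (b.append mutates the shared list): a = [41, 47, 37, 71], b = [41, 47, 37, 71]
After line 4 (same = a is b; same object -> True): same = True

[41, 47, 37, 71]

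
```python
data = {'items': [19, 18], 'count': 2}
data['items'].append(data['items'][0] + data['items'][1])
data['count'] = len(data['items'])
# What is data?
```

After line 1: data = {'items': [19, 18], 'count': 2}
After line 2 (append 19 + 18 = 37): data = {'items': [19, 18, 37], 'count': 2}
After line 3 (count = len(items) = 3): data = {'items': [19, 18, 37], 'count': 3}

{'items': [19, 18, 37], 'count': 3}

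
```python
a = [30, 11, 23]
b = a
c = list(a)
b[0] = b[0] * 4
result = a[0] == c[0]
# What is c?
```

After line 1: a = [30, 11, 23]
After line 2 (b = a, alias): a = [30, 11, 23], b = [30, 11, 23]
After line 3 (c = list(a) is a copy, new object): c = [30, 11, 23]
After line 4 (b[0] = 30 * 4 = 120; mutates shared a/b): a = b = [120, 11, 23], c = [30, 11, 23]
After line 5 (a[0] = 120, c[0] = 30; result = False)

[30, 11, 23]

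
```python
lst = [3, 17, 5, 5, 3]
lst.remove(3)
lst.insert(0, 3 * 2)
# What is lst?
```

After line 1: lst = [3, 17, 5, 5, 3]
After line 2 (remove first 3): lst = [17, 5, 5, 3]
After line 3 (insert 6 at index 0): lst = [6, 17, 5, 5, 3]

[6, 17, 5, 5, 3]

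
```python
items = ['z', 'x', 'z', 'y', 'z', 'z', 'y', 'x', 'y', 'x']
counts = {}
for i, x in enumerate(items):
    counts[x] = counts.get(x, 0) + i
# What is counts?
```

Initial: counts = {}, items = ['z', 'x', 'z', 'y', 'z', 'z', 'y', 'x', 'y', 'x']
i=0, x='z': counts = {'z': 0}
i=1, x='x': counts = {'z': 0, 'x': 1}
i=2, x='z': counts = {'z': 2, 'x': 1}
i=3, x='y': counts = {'z': 2, 'x': 1, 'y': 3}
i=4, x='z': counts = {'z': 6, 'x': 1, 'y': 3}
i=5, x='z': counts = {'z': 11, 'x': 1, 'y': 3}
i=6, x='y': counts = {'z': 11, 'x': 1, 'y': 9}
i=7, x='x': counts = {'z': 11, 'x': 8, 'y': 9}
i=8, x='y': counts = {'z': 11, 'x': 8, 'y': 17}
i=9, x='x': counts = {'z': 11, 'x': 17, 'y': 17}

{'z': 11, 'x': 17, 'y': 17}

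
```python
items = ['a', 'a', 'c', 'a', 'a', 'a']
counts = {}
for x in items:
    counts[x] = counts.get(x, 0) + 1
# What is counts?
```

Initial: counts = {}, items = ['a', 'a', 'c', 'a', 'a', 'a']
See 'a': counts = {'a': 1}
See 'a': counts = {'a': 2}
See 'c': counts = {'a': 2, 'c': 1}
See 'a': counts = {'a': 3, 'c': 1}
See 'a': counts = {'a': 4, 'c': 1}
See 'a': counts = {'a': 5, 'c': 1}

{'a': 5, 'c': 1}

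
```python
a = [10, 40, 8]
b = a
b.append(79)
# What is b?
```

After line 1: a = [10, 40, 8]
After line 2 (b = a is an alias, same object): a = [10, 40, 8], b = [10, 40, 8]
After line 3 (b.append mutates the shared list): a = [10, 40, 8, 79], b = [10, 40, 8, 79]

[10, 40, 8, 79]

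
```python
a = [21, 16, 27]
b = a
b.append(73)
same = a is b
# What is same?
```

After line 1: a = [21, 16, 27]
After line 2 (b = a is an alias, same object): a = [21, 16, 27], b = [21, 16, 27]
After line 3 (b.append mutates the shared list): a = [21, 16, 27, 73], b = [21, 16, 27, 73]
After line 4 (same = a is b; same object -> True): same = True

True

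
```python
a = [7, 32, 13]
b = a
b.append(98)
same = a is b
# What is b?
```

After line 1: a = [7, 32, 13]
After line 2 (b = a is an alias, same object): a = [7, 32, 13], b = [7, 32, 13]
After line 3 (b.append mutates the shared list): a = [7, 32, 13, 98], b = [7, 32, 13, 98]
After line 4 (same = a is b; same object -> True): same = True

[7, 32, 13, 98]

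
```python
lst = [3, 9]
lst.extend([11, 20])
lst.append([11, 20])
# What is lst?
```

After line 1: lst = [3, 9]
After line 2 (extend unpacks [11, 20]): lst = [3, 9, 11, 20]
After line 3 (append adds [11, 20] as single element): lst = [3, 9, 11, 20, [11, 20]]

[3, 9, 11, 20, [11, 20]]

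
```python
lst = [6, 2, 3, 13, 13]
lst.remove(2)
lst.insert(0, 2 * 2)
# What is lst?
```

After line 1: lst = [6, 2, 3, 13, 13]
After line 2 (remove first 2): lst = [6, 3, 13, 13]
After line 3 (insert 4 at index 0): lst = [4, 6, 3, 13, 13]

[4, 6, 3, 13, 13]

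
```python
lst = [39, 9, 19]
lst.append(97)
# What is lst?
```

[39, 9, 19, 97]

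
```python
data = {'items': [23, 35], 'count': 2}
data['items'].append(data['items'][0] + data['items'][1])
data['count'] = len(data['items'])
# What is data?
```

After line 1: data = {'items': [23, 35], 'count': 2}
After line 2 (append 23 + 35 = 58): data = {'items': [23, 35, 58], 'count': 2}
After line 3 (count = len(items) = 3): data = {'items': [23, 35, 58], 'count': 3}

{'items': [23, 35, 58], 'count': 3}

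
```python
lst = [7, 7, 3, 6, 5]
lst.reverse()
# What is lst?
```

[5, 6, 3, 7, 7]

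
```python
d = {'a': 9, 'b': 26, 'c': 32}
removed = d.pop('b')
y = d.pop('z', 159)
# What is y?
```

After line 1: d = {'a': 9, 'b': 26, 'c': 32}
After line 2 (pop 'b' returns 26): d = {'a': 9, 'c': 32}, removed = 26
After line 3 (pop 'z' missing, returns default 159): d = {'a': 9, 'c': 32}, y = 159

159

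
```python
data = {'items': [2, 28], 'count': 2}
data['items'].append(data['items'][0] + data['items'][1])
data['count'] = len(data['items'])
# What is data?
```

After line 1: data = {'items': [2, 28], 'count': 2}
After line 2 (append 2 + 28 = 30): data = {'items': [2, 28, 30], 'count': 2}
After line 3 (count = len(items) = 3): data = {'items': [2, 28, 30], 'count': 3}

{'items': [2, 28, 30], 'count': 3}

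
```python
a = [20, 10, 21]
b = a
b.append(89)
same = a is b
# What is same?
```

After line 1: a = [20, 10, 21]
After line 2 (b = a is an alias, same object): a = [20, 10, 21], b = [20, 10, 21]
After line 3 (b.append mutates the shared list): a = [20, 10, 21, 89], b = [20, 10, 21, 89]
After line 4 (same = a is b; same object -> True): same = True

True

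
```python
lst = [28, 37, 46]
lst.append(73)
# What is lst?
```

[28, 37, 46, 73]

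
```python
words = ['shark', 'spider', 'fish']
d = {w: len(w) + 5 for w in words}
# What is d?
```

{'shark': 10, 'spider': 11, 'fish': 9}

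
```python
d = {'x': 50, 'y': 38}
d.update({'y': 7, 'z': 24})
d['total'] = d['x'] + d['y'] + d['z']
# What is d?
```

After line 1: d = {'x': 50, 'y': 38}
After line 2 (y overwritten, z added): d = {'x': 50, 'y': 7, 'z': 24}
After line 3 (total = 50 + 7 + 24 = 81): d = {'x': 50, 'y': 7, 'z': 24, 'total': 81}

{'x': 50, 'y': 7, 'z': 24, 'total': 81}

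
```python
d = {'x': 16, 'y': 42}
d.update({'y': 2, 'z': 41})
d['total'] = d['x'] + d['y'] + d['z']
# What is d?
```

After line 1: d = {'x': 16, 'y': 42}
After line 2 (y overwritten, z added): d = {'x': 16, 'y': 2, 'z': 41}
After line 3 (total = 16 + 2 + 41 = 59): d = {'x': 16, 'y': 2, 'z': 41, 'total': 59}

{'x': 16, 'y': 2, 'z': 41, 'total': 59}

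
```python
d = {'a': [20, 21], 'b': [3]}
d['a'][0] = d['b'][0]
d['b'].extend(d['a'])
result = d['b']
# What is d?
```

After line 1: d = {'a': [20, 21], 'b': [3]}
After line 2 (a[0] = b[0] = 3): d = {'a': [3, 21], 'b': [3]}
After line 3 (b.extend(a) appends [3, 21]): d = {'a': [3, 21], 'b': [3, 3, 21]}
After line 4: result = d['b'] = [3, 3, 21]

{'a': [3, 21], 'b': [3, 3, 21]}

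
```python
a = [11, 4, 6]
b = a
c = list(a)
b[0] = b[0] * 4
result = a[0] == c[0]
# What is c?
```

After line 1: a = [11, 4, 6]
After line 2 (b = a, alias): a = [11, 4, 6], b = [11, 4, 6]
After line 3 (c = list(a) is a copy, new object): c = [11, 4, 6]
After line 4 (b[0] = 11 * 4 = 44; mutates shared a/b): a = b = [44, 4, 6], c = [11, 4, 6]
After line 5 (a[0] = 44, c[0] = 11; result = False)

[11, 4, 6]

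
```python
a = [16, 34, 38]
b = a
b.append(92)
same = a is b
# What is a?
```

After line 1: a = [16, 34, 38]
After line 2 (b = a is an alias, same object): a = [16, 34, 38], b = [16, 34, 38]
After line 3 (b.append mutates the shared list): a = [16, 34, 38, 92], b = [16, 34, 38, 92]
After line 4 (same = a is b; same object -> True): same = True

[16, 34, 38, 92]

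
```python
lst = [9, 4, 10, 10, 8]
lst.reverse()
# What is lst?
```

[8, 10, 10, 4, 9]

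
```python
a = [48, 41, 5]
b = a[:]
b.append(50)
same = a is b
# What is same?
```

After line 1: a = [48, 41, 5]
After line 2 (b = a[:] is a shallow copy, new object): a = [48, 41, 5], b = [48, 41, 5]
After line 3 (append only mutates b): a = [48, 41, 5], b = [48, 41, 5, 50]
After line 4 (same = a is b; different objects -> False): same = False

False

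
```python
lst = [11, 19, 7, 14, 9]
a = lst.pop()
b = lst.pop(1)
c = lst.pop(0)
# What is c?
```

After line 1: lst = [11, 19, 7, 14, 9]
After line 2 (pop() -> a = 9): lst = [11, 19, 7, 14]
After line 3 (pop(1) -> b = 19): lst = [11, 7, 14]
After line 4 (pop(0) -> c = 11): lst = [7, 14]

11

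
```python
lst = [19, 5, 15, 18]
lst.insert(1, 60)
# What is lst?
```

[19, 60, 5, 15, 18]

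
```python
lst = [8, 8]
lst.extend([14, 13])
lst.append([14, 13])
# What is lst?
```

After line 1: lst = [8, 8]
After line 2 (extend unpacks [14, 13]): lst = [8, 8, 14, 13]
After line 3 (append adds [14, 13] as single element): lst = [8, 8, 14, 13, [14, 13]]

[8, 8, 14, 13, [14, 13]]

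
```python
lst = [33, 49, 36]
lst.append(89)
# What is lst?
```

[33, 49, 36, 89]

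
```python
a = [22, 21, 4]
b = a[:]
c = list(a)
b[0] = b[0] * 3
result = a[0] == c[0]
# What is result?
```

After line 1: a = [22, 21, 4]
After line 2 (b = a[:], copy): a = [22, 21, 4], b = [22, 21, 4]
After line 3 (c = list(a) is a copy, new object): c = [22, 21, 4]
After line 4 (b[0] = 22 * 3 = 66; only b mutates (copy)): a = [22, 21, 4], b = [66, 21, 4], c = [22, 21, 4]
After line 5 (a[0] = 22, c[0] = 22; result = True)

True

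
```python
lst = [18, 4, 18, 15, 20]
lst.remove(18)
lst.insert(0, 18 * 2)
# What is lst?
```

After line 1: lst = [18, 4, 18, 15, 20]
After line 2 (remove first 18): lst = [4, 18, 15, 20]
After line 3 (insert 36 at index 0): lst = [36, 4, 18, 15, 20]

[36, 4, 18, 15, 20]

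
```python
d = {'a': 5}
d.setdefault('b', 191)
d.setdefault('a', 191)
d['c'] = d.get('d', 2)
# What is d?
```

After line 1: d = {'a': 5}
After line 2 (setdefault adds 'b'=191): d = {'a': 5, 'b': 191}
After line 3 (setdefault 'a' no-op, already exists): d = {'a': 5, 'b': 191}
After line 4 (get('d', 2) returns default since 'd' not in d): d = {'a': 5, 'b': 191, 'c': 2}

{'a': 5, 'b': 191, 'c': 2}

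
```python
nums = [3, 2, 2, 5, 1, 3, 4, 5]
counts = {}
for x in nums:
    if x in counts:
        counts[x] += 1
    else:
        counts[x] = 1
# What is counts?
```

Initial: counts = {}, nums = [3, 2, 2, 5, 1, 3, 4, 5]
See 3: counts = {3: 1}
See 2: counts = {3: 1, 2: 1}
See 2: counts = {3: 1, 2: 2}
See 5: counts = {3: 1, 2: 2, 5: 1}
See 1: counts = {3: 1, 2: 2, 5: 1, 1: 1}
See 3: counts = {3: 2, 2: 2, 5: 1, 1: 1}
See 4: counts = {3: 2, 2: 2, 5: 1, 1: 1, 4: 1}
See 5: counts = {3: 2, 2: 2, 5: 2, 1: 1, 4: 1}

{3: 2, 2: 2, 5: 2, 1: 1, 4: 1}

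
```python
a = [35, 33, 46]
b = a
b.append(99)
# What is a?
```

After line 1: a = [35, 33, 46]
After line 2 (b = a is an alias, same object): a = [35, 33, 46], b = [35, 33, 46]
After line 3 (b.append mutates the shared list): a = [35, 33, 46, 99], b = [35, 33, 46, 99]

[35, 33, 46, 99]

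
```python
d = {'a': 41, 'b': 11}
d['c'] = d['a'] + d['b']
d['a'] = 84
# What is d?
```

After line 1: d = {'a': 41, 'b': 11}
After line 2 (d['c'] = 41 + 11): d = {'a': 41, 'b': 11, 'c': 52}
After line 3: d = {'a': 84, 'b': 11, 'c': 52}

{'a': 84, 'b': 11, 'c': 52}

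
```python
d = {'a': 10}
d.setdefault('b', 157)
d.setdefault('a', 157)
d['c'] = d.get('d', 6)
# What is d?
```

After line 1: d = {'a': 10}
After line 2 (setdefault adds 'b'=157): d = {'a': 10, 'b': 157}
After line 3 (setdefault 'a' no-op, already exists): d = {'a': 10, 'b': 157}
After line 4 (get('d', 6) returns default since 'd' not in d): d = {'a': 10, 'b': 157, 'c': 6}

{'a': 10, 'b': 157, 'c': 6}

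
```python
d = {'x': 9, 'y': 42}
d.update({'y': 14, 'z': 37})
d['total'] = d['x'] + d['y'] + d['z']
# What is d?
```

After line 1: d = {'x': 9, 'y': 42}
After line 2 (y overwritten, z added): d = {'x': 9, 'y': 14, 'z': 37}
After line 3 (total = 9 + 14 + 37 = 60): d = {'x': 9, 'y': 14, 'z': 37, 'total': 60}

{'x': 9, 'y': 14, 'z': 37, 'total': 60}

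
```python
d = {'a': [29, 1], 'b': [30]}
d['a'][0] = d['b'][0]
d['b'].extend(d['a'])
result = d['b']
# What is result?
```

After line 1: d = {'a': [29, 1], 'b': [30]}
After line 2 (a[0] = b[0] = 30): d = {'a': [30, 1], 'b': [30]}
After line 3 (b.extend(a) appends [30, 1]): d = {'a': [30, 1], 'b': [30, 30, 1]}
After line 4: result = d['b'] = [30, 30, 1]

[30, 30, 1]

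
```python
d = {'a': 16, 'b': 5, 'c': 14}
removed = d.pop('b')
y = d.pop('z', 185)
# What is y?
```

After line 1: d = {'a': 16, 'b': 5, 'c': 14}
After line 2 (pop 'b' returns 5): d = {'a': 16, 'c': 14}, removed = 5
After line 3 (pop 'z' missing, returns default 185): d = {'a': 16, 'c': 14}, y = 185

185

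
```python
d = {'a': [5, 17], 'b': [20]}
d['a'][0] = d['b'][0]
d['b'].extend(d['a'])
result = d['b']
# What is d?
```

After line 1: d = {'a': [5, 17], 'b': [20]}
After line 2 (a[0] = b[0] = 20): d = {'a': [20, 17], 'b': [20]}
After line 3 (b.extend(a) appends [20, 17]): d = {'a': [20, 17], 'b': [20, 20, 17]}
After line 4: result = d['b'] = [20, 20, 17]

{'a': [20, 17], 'b': [20, 20, 17]}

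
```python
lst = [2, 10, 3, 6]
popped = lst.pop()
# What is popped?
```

6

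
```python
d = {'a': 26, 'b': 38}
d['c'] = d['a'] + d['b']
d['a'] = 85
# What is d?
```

After line 1: d = {'a': 26, 'b': 38}
After line 2 (d['c'] = 26 + 38): d = {'a': 26, 'b': 38, 'c': 64}
After line 3: d = {'a': 85, 'b': 38, 'c': 64}

{'a': 85, 'b': 38, 'c': 64}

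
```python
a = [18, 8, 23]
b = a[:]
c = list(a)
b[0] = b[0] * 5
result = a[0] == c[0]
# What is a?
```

After line 1: a = [18, 8, 23]
After line 2 (b = a[:], copy): a = [18, 8, 23], b = [18, 8, 23]
After line 3 (c = list(a) is a copy, new object): c = [18, 8, 23]
After line 4 (b[0] = 18 * 5 = 90; only b mutates (copy)): a = [18, 8, 23], b = [90, 8, 23], c = [18, 8, 23]
After line 5 (a[0] = 18, c[0] = 18; result = True)

[18, 8, 23]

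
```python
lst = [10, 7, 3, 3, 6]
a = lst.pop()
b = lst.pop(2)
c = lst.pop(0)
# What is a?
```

After line 1: lst = [10, 7, 3, 3, 6]
After line 2 (pop() -> a = 6): lst = [10, 7, 3, 3]
After line 3 (pop(2) -> b = 3): lst = [10, 7, 3]
After line 4 (pop(0) -> c = 10): lst = [7, 3]

6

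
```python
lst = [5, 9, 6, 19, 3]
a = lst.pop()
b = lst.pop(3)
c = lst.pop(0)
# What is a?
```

After line 1: lst = [5, 9, 6, 19, 3]
After line 2 (pop() -> a = 3): lst = [5, 9, 6, 19]
After line 3 (pop(3) -> b = 19): lst = [5, 9, 6]
After line 4 (pop(0) -> c = 5): lst = [9, 6]

3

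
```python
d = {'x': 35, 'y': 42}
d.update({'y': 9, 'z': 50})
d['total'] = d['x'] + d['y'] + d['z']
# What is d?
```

After line 1: d = {'x': 35, 'y': 42}
After line 2 (y overwritten, z added): d = {'x': 35, 'y': 9, 'z': 50}
After line 3 (total = 35 + 9 + 50 = 94): d = {'x': 35, 'y': 9, 'z': 50, 'total': 94}

{'x': 35, 'y': 9, 'z': 50, 'total': 94}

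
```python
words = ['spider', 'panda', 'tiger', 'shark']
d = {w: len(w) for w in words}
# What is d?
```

{'spider': 6, 'panda': 5, 'tiger': 5, 'shark': 5}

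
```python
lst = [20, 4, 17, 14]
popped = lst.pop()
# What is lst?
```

[20, 4, 17]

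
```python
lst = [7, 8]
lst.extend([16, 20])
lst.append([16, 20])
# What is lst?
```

After line 1: lst = [7, 8]
After line 2 (extend unpacks [16, 20]): lst = [7, 8, 16, 20]
After line 3 (append adds [16, 20] as single element): lst = [7, 8, 16, 20, [16, 20]]

[7, 8, 16, 20, [16, 20]]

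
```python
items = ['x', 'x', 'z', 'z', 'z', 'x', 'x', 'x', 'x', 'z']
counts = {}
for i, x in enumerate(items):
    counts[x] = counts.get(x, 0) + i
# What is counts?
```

Initial: counts = {}, items = ['x', 'x', 'z', 'z', 'z', 'x', 'x', 'x', 'x', 'z']
i=0, x='x': counts = {'x': 0}
i=1, x='x': counts = {'x': 1}
i=2, x='z': counts = {'x': 1, 'z': 2}
i=3, x='z': counts = {'x': 1, 'z': 5}
i=4, x='z': counts = {'x': 1, 'z': 9}
i=5, x='x': counts = {'x': 6, 'z': 9}
i=6, x='x': counts = {'x': 12, 'z': 9}
i=7, x='x': counts = {'x': 19, 'z': 9}
i=8, x='x': counts = {'x': 27, 'z': 9}
i=9, x='z': counts = {'x': 27, 'z': 18}

{'x': 27, 'z': 18}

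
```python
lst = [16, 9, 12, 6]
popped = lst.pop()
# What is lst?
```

[16, 9, 12]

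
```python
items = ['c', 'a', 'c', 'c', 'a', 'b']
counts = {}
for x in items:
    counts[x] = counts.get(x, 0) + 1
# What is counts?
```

Initial: counts = {}, items = ['c', 'a', 'c', 'c', 'a', 'b']
See 'c': counts = {'c': 1}
See 'a': counts = {'c': 1, 'a': 1}
See 'c': counts = {'c': 2, 'a': 1}
See 'c': counts = {'c': 3, 'a': 1}
See 'a': counts = {'c': 3, 'a': 2}
See 'b': counts = {'c': 3, 'a': 2, 'b': 1}

{'c': 3, 'a': 2, 'b': 1}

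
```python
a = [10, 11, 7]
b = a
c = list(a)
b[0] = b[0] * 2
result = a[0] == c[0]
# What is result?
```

After line 1: a = [10, 11, 7]
After line 2 (b = a, alias): a = [10, 11, 7], b = [10, 11, 7]
After line 3 (c = list(a) is a copy, new object): c = [10, 11, 7]
After line 4 (b[0] = 10 * 2 = 20; mutates shared a/b): a = b = [20, 11, 7], c = [10, 11, 7]
After line 5 (a[0] = 20, c[0] = 10; result = False)

False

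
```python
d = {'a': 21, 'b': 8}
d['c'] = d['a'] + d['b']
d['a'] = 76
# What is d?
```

After line 1: d = {'a': 21, 'b': 8}
After line 2 (d['c'] = 21 + 8): d = {'a': 21, 'b': 8, 'c': 29}
After line 3: d = {'a': 76, 'b': 8, 'c': 29}

{'a': 76, 'b': 8, 'c': 29}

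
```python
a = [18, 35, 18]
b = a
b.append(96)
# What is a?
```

After line 1: a = [18, 35, 18]
After line 2 (b = a is an alias, same object): a = [18, 35, 18], b = [18, 35, 18]
After line 3 (b.append mutates the shared list): a = [18, 35, 18, 96], b = [18, 35, 18, 96]

[18, 35, 18, 96]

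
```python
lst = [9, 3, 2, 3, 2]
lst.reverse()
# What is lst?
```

[2, 3, 2, 3, 9]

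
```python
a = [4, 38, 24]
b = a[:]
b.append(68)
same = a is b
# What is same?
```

After line 1: a = [4, 38, 24]
After line 2 (b = a[:] is a shallow copy, new object): a = [4, 38, 24], b = [4, 38, 24]
After line 3 (append only mutates b): a = [4, 38, 24], b = [4, 38, 24, 68]
After line 4 (same = a is b; different objects -> False): same = False

False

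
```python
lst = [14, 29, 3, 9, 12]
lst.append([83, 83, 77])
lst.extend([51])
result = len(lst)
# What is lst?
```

After line 1: lst = [14, 29, 3, 9, 12]
After line 2 (append adds [83, 83, 77] as single element): lst = [14, 29, 3, 9, 12, [83, 83, 77]]
After line 3 (extend unpacks [51], adds 51): lst = [14, 29, 3, 9, 12, [83, 83, 77], 51]
After line 4: result = len(lst) = 7

[14, 29, 3, 9, 12, [83, 83, 77], 51]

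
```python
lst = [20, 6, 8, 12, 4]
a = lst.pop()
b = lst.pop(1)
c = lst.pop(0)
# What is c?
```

After line 1: lst = [20, 6, 8, 12, 4]
After line 2 (pop() -> a = 4): lst = [20, 6, 8, 12]
After line 3 (pop(1) -> b = 6): lst = [20, 8, 12]
After line 4 (pop(0) -> c = 20): lst = [8, 12]

20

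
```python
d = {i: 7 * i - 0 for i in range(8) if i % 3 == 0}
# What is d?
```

{0: 0, 3: 21, 6: 42}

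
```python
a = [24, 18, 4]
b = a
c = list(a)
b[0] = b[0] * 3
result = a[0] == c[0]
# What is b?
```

After line 1: a = [24, 18, 4]
After line 2 (b = a, alias): a = [24, 18, 4], b = [24, 18, 4]
After line 3 (c = list(a) is a copy, new object): c = [24, 18, 4]
After line 4 (b[0] = 24 * 3 = 72; mutates shared a/b): a = b = [72, 18, 4], c = [24, 18, 4]
After line 5 (a[0] = 72, c[0] = 24; result = False)

[72, 18, 4]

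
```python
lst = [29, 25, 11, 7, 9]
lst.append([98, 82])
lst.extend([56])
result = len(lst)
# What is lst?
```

After line 1: lst = [29, 25, 11, 7, 9]
After line 2 (append adds [98, 82] as single element): lst = [29, 25, 11, 7, 9, [98, 82]]
After line 3 (extend unpacks [56], adds 56): lst = [29, 25, 11, 7, 9, [98, 82], 56]
After line 4: result = len(lst) = 7

[29, 25, 11, 7, 9, [98, 82], 56]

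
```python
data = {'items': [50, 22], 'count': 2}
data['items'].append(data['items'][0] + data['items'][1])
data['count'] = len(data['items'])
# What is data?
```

After line 1: data = {'items': [50, 22], 'count': 2}
After line 2 (append 50 + 22 = 72): data = {'items': [50, 22, 72], 'count': 2}
After line 3 (count = len(items) = 3): data = {'items': [50, 22, 72], 'count': 3}

{'items': [50, 22, 72], 'count': 3}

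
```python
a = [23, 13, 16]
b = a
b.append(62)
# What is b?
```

After line 1: a = [23, 13, 16]
After line 2 (b = a is an alias, same object): a = [23, 13, 16], b = [23, 13, 16]
After line 3 (b.append mutates the shared list): a = [23, 13, 16, 62], b = [23, 13, 16, 62]

[23, 13, 16, 62]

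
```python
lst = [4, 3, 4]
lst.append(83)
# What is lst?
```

[4, 3, 4, 83]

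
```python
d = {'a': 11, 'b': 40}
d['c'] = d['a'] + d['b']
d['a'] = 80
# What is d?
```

After line 1: d = {'a': 11, 'b': 40}
After line 2 (d['c'] = 11 + 40): d = {'a': 11, 'b': 40, 'c': 51}
After line 3: d = {'a': 80, 'b': 40, 'c': 51}

{'a': 80, 'b': 40, 'c': 51}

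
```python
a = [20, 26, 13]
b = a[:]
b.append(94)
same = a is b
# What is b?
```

After line 1: a = [20, 26, 13]
After line 2 (b = a[:] is a shallow copy, new object): a = [20, 26, 13], b = [20, 26, 13]
After line 3 (append only mutates b): a = [20, 26, 13], b = [20, 26, 13, 94]
After line 4 (same = a is b; different objects -> False): same = False

[20, 26, 13, 94]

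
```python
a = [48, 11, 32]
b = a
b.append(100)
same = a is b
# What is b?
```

After line 1: a = [48, 11, 32]
After line 2 (b = a is an alias, same object): a = [48, 11, 32], b = [48, 11, 32]
After line 3 (b.append mutates the shared list): a = [48, 11, 32, 100], b = [48, 11, 32, 100]
After line 4 (same = a is b; same object -> True): same = True

[48, 11, 32, 100]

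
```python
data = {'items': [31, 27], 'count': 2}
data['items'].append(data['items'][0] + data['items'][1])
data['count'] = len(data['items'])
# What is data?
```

After line 1: data = {'items': [31, 27], 'count': 2}
After line 2 (append 31 + 27 = 58): data = {'items': [31, 27, 58], 'count': 2}
After line 3 (count = len(items) = 3): data = {'items': [31, 27, 58], 'count': 3}

{'items': [31, 27, 58], 'count': 3}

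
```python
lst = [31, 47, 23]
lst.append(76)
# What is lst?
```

[31, 47, 23, 76]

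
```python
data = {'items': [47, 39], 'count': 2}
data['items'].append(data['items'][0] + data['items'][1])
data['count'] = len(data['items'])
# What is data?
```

After line 1: data = {'items': [47, 39], 'count': 2}
After line 2 (append 47 + 39 = 86): data = {'items': [47, 39, 86], 'count': 2}
After line 3 (count = len(items) = 3): data = {'items': [47, 39, 86], 'count': 3}

{'items': [47, 39, 86], 'count': 3}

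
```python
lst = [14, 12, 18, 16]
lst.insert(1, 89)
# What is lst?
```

[14, 89, 12, 18, 16]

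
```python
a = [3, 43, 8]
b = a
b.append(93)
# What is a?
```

After line 1: a = [3, 43, 8]
After line 2 (b = a is an alias, same object): a = [3, 43, 8], b = [3, 43, 8]
After line 3 (b.append mutates the shared list): a = [3, 43, 8, 93], b = [3, 43, 8, 93]

[3, 43, 8, 93]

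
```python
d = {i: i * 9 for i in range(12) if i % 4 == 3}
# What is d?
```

{3: 27, 7: 63, 11: 99}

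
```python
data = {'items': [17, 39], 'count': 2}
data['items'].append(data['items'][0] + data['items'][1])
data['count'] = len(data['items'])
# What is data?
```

After line 1: data = {'items': [17, 39], 'count': 2}
After line 2 (append 17 + 39 = 56): data = {'items': [17, 39, 56], 'count': 2}
After line 3 (count = len(items) = 3): data = {'items': [17, 39, 56], 'count': 3}

{'items': [17, 39, 56], 'count': 3}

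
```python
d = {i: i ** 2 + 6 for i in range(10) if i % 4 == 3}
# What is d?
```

{3: 15, 7: 55}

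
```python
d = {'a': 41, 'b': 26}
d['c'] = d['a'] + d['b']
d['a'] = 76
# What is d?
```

After line 1: d = {'a': 41, 'b': 26}
After line 2 (d['c'] = 41 + 26): d = {'a': 41, 'b': 26, 'c': 67}
After line 3: d = {'a': 76, 'b': 26, 'c': 67}

{'a': 76, 'b': 26, 'c': 67}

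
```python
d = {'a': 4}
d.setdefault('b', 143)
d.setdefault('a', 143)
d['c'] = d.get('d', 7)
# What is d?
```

After line 1: d = {'a': 4}
After line 2 (setdefault adds 'b'=143): d = {'a': 4, 'b': 143}
After line 3 (setdefault 'a' no-op, already exists): d = {'a': 4, 'b': 143}
After line 4 (get('d', 7) returns default since 'd' not in d): d = {'a': 4, 'b': 143, 'c': 7}

{'a': 4, 'b': 143, 'c': 7}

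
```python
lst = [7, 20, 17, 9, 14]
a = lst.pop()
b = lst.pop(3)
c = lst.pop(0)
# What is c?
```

After line 1: lst = [7, 20, 17, 9, 14]
After line 2 (pop() -> a = 14): lst = [7, 20, 17, 9]
After line 3 (pop(3) -> b = 9): lst = [7, 20, 17]
After line 4 (pop(0) -> c = 7): lst = [20, 17]

7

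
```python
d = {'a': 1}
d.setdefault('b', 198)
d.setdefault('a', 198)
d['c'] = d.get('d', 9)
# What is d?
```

After line 1: d = {'a': 1}
After line 2 (setdefault adds 'b'=198): d = {'a': 1, 'b': 198}
After line 3 (setdefault 'a' no-op, already exists): d = {'a': 1, 'b': 198}
After line 4 (get('d', 9) returns default since 'd' not in d): d = {'a': 1, 'b': 198, 'c': 9}

{'a': 1, 'b': 198, 'c': 9}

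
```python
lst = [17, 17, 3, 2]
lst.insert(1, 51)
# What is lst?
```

[17, 51, 17, 3, 2]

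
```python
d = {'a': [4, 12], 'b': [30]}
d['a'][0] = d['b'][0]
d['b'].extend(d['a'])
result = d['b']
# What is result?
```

After line 1: d = {'a': [4, 12], 'b': [30]}
After line 2 (a[0] = b[0] = 30): d = {'a': [30, 12], 'b': [30]}
After line 3 (b.extend(a) appends [30, 12]): d = {'a': [30, 12], 'b': [30, 30, 12]}
After line 4: result = d['b'] = [30, 30, 12]

[30, 30, 12]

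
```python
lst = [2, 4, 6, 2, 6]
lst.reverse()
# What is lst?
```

[6, 2, 6, 4, 2]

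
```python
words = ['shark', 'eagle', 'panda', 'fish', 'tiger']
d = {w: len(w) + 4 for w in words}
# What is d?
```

{'shark': 9, 'eagle': 9, 'panda': 9, 'fish': 8, 'tiger': 9}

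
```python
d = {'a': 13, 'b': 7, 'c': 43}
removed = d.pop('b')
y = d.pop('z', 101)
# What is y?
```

After line 1: d = {'a': 13, 'b': 7, 'c': 43}
After line 2 (pop 'b' returns 7): d = {'a': 13, 'c': 43}, removed = 7
After line 3 (pop 'z' missing, returns default 101): d = {'a': 13, 'c': 43}, y = 101

101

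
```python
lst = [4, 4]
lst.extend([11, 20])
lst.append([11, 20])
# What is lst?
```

After line 1: lst = [4, 4]
After line 2 (extend unpacks [11, 20]): lst = [4, 4, 11, 20]
After line 3 (append adds [11, 20] as single element): lst = [4, 4, 11, 20, [11, 20]]

[4, 4, 11, 20, [11, 20]]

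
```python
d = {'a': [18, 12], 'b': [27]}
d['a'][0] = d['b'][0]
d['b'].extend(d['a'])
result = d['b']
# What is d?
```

After line 1: d = {'a': [18, 12], 'b': [27]}
After line 2 (a[0] = b[0] = 27): d = {'a': [27, 12], 'b': [27]}
After line 3 (b.extend(a) appends [27, 12]): d = {'a': [27, 12], 'b': [27, 27, 12]}
After line 4: result = d['b'] = [27, 27, 12]

{'a': [27, 12], 'b': [27, 27, 12]}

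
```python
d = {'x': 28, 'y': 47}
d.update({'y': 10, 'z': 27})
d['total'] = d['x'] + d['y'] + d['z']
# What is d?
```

After line 1: d = {'x': 28, 'y': 47}
After line 2 (y overwritten, z added): d = {'x': 28, 'y': 10, 'z': 27}
After line 3 (total = 28 + 10 + 27 = 65): d = {'x': 28, 'y': 10, 'z': 27, 'total': 65}

{'x': 28, 'y': 10, 'z': 27, 'total': 65}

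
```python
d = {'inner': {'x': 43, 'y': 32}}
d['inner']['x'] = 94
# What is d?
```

After line 1: d = {'inner': {'x': 43, 'y': 32}}
After line 2 (inner x overwritten): d = {'inner': {'x': 94, 'y': 32}}

{'inner': {'x': 94, 'y': 32}}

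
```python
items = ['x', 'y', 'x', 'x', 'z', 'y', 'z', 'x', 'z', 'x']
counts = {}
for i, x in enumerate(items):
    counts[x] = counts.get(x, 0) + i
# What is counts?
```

Initial: counts = {}, items = ['x', 'y', 'x', 'x', 'z', 'y', 'z', 'x', 'z', 'x']
i=0, x='x': counts = {'x': 0}
i=1, x='y': counts = {'x': 0, 'y': 1}
i=2, x='x': counts = {'x': 2, 'y': 1}
i=3, x='x': counts = {'x': 5, 'y': 1}
i=4, x='z': counts = {'x': 5, 'y': 1, 'z': 4}
i=5, x='y': counts = {'x': 5, 'y': 6, 'z': 4}
i=6, x='z': counts = {'x': 5, 'y': 6, 'z': 10}
i=7, x='x': counts = {'x': 12, 'y': 6, 'z': 10}
i=8, x='z': counts = {'x': 12, 'y': 6, 'z': 18}
i=9, x='x': counts = {'x': 21, 'y': 6, 'z': 18}

{'x': 21, 'y': 6, 'z': 18}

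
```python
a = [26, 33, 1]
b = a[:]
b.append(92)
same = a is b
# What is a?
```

After line 1: a = [26, 33, 1]
After line 2 (b = a[:] is a shallow copy, new object): a = [26, 33, 1], b = [26, 33, 1]
After line 3 (append only mutates b): a = [26, 33, 1], b = [26, 33, 1, 92]
After line 4 (same = a is b; different objects -> False): same = False

[26, 33, 1]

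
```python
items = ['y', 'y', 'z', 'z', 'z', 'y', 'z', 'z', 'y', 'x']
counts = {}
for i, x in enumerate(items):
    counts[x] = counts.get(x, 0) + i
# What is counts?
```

Initial: counts = {}, items = ['y', 'y', 'z', 'z', 'z', 'y', 'z', 'z', 'y', 'x']
i=0, x='y': counts = {'y': 0}
i=1, x='y': counts = {'y': 1}
i=2, x='z': counts = {'y': 1, 'z': 2}
i=3, x='z': counts = {'y': 1, 'z': 5}
i=4, x='z': counts = {'y': 1, 'z': 9}
i=5, x='y': counts = {'y': 6, 'z': 9}
i=6, x='z': counts = {'y': 6, 'z': 15}
i=7, x='z': counts = {'y': 6, 'z': 22}
i=8, x='y': counts = {'y': 14, 'z': 22}
i=9, x='x': counts = {'y': 14, 'z': 22, 'x': 9}

{'y': 14, 'z': 22, 'x': 9}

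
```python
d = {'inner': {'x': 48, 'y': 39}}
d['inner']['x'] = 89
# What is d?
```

After line 1: d = {'inner': {'x': 48, 'y': 39}}
After line 2 (inner x overwritten): d = {'inner': {'x': 89, 'y': 39}}

{'inner': {'x': 89, 'y': 39}}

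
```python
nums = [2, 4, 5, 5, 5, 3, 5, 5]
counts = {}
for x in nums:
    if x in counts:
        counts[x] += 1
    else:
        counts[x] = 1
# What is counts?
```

Initial: counts = {}, nums = [2, 4, 5, 5, 5, 3, 5, 5]
See 2: counts = {2: 1}
See 4: counts = {2: 1, 4: 1}
See 5: counts = {2: 1, 4: 1, 5: 1}
See 5: counts = {2: 1, 4: 1, 5: 2}
See 5: counts = {2: 1, 4: 1, 5: 3}
See 3: counts = {2: 1, 4: 1, 5: 3, 3: 1}
See 5: counts = {2: 1, 4: 1, 5: 4, 3: 1}
See 5: counts = {2: 1, 4: 1, 5: 5, 3: 1}

{2: 1, 4: 1, 5: 5, 3: 1}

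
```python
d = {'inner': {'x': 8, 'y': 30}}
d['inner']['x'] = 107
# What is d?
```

After line 1: d = {'inner': {'x': 8, 'y': 30}}
After line 2 (inner x overwritten): d = {'inner': {'x': 107, 'y': 30}}

{'inner': {'x': 107, 'y': 30}}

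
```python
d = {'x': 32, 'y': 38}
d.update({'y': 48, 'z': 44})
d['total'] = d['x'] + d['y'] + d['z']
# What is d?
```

After line 1: d = {'x': 32, 'y': 38}
After line 2 (y overwritten, z added): d = {'x': 32, 'y': 48, 'z': 44}
After line 3 (total = 32 + 48 + 44 = 124): d = {'x': 32, 'y': 48, 'z': 44, 'total': 124}

{'x': 32, 'y': 48, 'z': 44, 'total': 124}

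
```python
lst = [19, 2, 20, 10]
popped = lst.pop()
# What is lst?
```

[19, 2, 20]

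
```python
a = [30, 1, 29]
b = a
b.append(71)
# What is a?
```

After line 1: a = [30, 1, 29]
After line 2 (b = a is an alias, same object): a = [30, 1, 29], b = [30, 1, 29]
After line 3 (b.append mutates the shared list): a = [30, 1, 29, 71], b = [30, 1, 29, 71]

[30, 1, 29, 71]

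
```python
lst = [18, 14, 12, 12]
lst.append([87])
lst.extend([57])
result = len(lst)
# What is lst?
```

After line 1: lst = [18, 14, 12, 12]
After line 2 (append adds [87] as single element): lst = [18, 14, 12, 12, [87]]
After line 3 (extend unpacks [57], adds 57): lst = [18, 14, 12, 12, [87], 57]
After line 4: result = len(lst) = 6

[18, 14, 12, 12, [87], 57]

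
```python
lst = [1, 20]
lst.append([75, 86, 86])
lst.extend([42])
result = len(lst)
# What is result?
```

After line 1: lst = [1, 20]
After line 2 (append adds [75, 86, 86] as single element): lst = [1, 20, [75, 86, 86]]
After line 3 (extend unpacks [42], adds 42): lst = [1, 20, [75, 86, 86], 42]
After line 4: result = len(lst) = 4

4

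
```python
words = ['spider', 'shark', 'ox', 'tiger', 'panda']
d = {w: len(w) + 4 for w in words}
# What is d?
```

{'spider': 10, 'shark': 9, 'ox': 6, 'tiger': 9, 'panda': 9}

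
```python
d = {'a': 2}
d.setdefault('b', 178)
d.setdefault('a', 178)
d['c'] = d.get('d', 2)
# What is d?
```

After line 1: d = {'a': 2}
After line 2 (setdefault adds 'b'=178): d = {'a': 2, 'b': 178}
After line 3 (setdefault 'a' no-op, already exists): d = {'a': 2, 'b': 178}
After line 4 (get('d', 2) returns default since 'd' not in d): d = {'a': 2, 'b': 178, 'c': 2}

{'a': 2, 'b': 178, 'c': 2}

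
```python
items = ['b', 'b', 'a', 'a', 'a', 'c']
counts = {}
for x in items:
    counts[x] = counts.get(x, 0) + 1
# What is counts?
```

Initial: counts = {}, items = ['b', 'b', 'a', 'a', 'a', 'c']
See 'b': counts = {'b': 1}
See 'b': counts = {'b': 2}
See 'a': counts = {'b': 2, 'a': 1}
See 'a': counts = {'b': 2, 'a': 2}
See 'a': counts = {'b': 2, 'a': 3}
See 'c': counts = {'b': 2, 'a': 3, 'c': 1}

{'b': 2, 'a': 3, 'c': 1}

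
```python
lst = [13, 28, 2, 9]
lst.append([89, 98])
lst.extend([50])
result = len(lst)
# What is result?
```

After line 1: lst = [13, 28, 2, 9]
After line 2 (append adds [89, 98] as single element): lst = [13, 28, 2, 9, [89, 98]]
After line 3 (extend unpacks [50], adds 50): lst = [13, 28, 2, 9, [89, 98], 50]
After line 4: result = len(lst) = 6

6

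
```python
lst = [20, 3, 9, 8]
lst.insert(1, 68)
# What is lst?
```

[20, 68, 3, 9, 8]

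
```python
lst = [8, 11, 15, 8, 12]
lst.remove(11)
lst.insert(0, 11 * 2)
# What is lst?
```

After line 1: lst = [8, 11, 15, 8, 12]
After line 2 (remove first 11): lst = [8, 15, 8, 12]
After line 3 (insert 22 at index 0): lst = [22, 8, 15, 8, 12]

[22, 8, 15, 8, 12]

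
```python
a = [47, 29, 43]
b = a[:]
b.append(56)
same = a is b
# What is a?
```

After line 1: a = [47, 29, 43]
After line 2 (b = a[:] is a shallow copy, new object): a = [47, 29, 43], b = [47, 29, 43]
After line 3 (append only mutates b): a = [47, 29, 43], b = [47, 29, 43, 56]
After line 4 (same = a is b; different objects -> False): same = False

[47, 29, 43]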